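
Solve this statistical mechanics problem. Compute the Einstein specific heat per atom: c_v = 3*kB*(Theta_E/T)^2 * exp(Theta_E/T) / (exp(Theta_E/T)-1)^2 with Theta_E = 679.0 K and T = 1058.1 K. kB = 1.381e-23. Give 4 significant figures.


Step 1: x = Theta_E/T = 679.0/1058.1 = 0.6417
Step 2: x^2 = 0.4118
Step 3: exp(x) = 1.9
Step 4: c_v = 3*1.381e-23*0.4118*1.9/(1.9-1)^2 = 4.004e-23

4.004e-23


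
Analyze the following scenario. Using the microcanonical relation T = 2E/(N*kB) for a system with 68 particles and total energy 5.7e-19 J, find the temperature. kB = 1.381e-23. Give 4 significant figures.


Step 1: Numerator = 2*E = 2*5.7e-19 = 1.14e-18 J
Step 2: Denominator = N*kB = 68*1.381e-23 = 9.391e-22
Step 3: T = 1.14e-18 / 9.391e-22 = 1214 K

1214


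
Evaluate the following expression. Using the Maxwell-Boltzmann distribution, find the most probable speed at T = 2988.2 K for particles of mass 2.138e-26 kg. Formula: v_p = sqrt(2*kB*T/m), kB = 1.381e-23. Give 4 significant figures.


Step 1: Numerator = 2*kB*T = 2*1.381e-23*2988.2 = 8.253e-20
Step 2: Ratio = 8.253e-20 / 2.138e-26 = 3.86e+06
Step 3: v_p = sqrt(3.86e+06) = 1965 m/s

1965


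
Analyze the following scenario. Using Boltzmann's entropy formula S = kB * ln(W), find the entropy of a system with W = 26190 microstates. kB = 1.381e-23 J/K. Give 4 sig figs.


Step 1: ln(W) = ln(26190) = 10.17
Step 2: S = kB * ln(W) = 1.381e-23 * 10.17
Step 3: S = 1.405e-22 J/K

1.405e-22


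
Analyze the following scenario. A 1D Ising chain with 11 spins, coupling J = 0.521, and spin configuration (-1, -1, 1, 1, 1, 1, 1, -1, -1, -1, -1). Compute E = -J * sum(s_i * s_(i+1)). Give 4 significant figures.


Step 1: Nearest-neighbor products: 1, -1, 1, 1, 1, 1, -1, 1, 1, 1
Step 2: Sum of products = 6
Step 3: E = -0.521 * 6 = -3.126

-3.126


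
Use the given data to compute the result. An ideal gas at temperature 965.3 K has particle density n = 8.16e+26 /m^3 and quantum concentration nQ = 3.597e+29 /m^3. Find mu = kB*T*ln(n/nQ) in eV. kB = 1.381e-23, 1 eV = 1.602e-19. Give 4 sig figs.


Step 1: n/nQ = 8.16e+26/3.597e+29 = 0.002269
Step 2: ln(n/nQ) = -6.089
Step 3: mu = kB*T*ln(n/nQ) = 1.333e-20*-6.089 = -8.117e-20 J
Step 4: Convert to eV: -8.117e-20/1.602e-19 = -0.5067 eV

-0.5067


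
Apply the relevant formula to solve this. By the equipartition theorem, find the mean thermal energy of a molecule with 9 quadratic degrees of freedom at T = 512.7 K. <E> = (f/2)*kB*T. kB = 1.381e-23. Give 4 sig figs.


Step 1: f/2 = 9/2 = 4.5
Step 2: kB*T = 1.381e-23 * 512.7 = 7.08e-21
Step 3: <E> = 4.5 * 7.08e-21 = 3.186e-20 J

3.186e-20


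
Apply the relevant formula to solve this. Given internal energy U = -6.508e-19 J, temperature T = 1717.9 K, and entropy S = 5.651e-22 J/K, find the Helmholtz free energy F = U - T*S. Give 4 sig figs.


Step 1: T*S = 1717.9 * 5.651e-22 = 9.708e-19 J
Step 2: F = U - T*S = -6.508e-19 - 9.708e-19
Step 3: F = -1.622e-18 J

-1.622e-18


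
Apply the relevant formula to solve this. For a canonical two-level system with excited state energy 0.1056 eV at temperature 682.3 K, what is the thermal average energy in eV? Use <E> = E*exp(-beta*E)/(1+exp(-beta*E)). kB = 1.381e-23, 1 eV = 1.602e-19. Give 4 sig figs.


Step 1: beta*E = 0.1056*1.602e-19/(1.381e-23*682.3) = 1.795
Step 2: exp(-beta*E) = 0.1661
Step 3: <E> = 0.1056*0.1661/(1+0.1661) = 0.01504 eV

0.01504


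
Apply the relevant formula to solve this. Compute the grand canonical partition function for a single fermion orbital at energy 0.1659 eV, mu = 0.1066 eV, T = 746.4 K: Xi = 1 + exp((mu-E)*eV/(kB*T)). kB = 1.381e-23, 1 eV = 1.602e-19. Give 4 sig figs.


Step 1: (mu - E) = 0.1066 - 0.1659 = -0.0593 eV
Step 2: x = (mu-E)*eV/(kB*T) = -0.0593*1.602e-19/(1.381e-23*746.4) = -0.9216
Step 3: exp(x) = 0.3979
Step 4: Xi = 1 + 0.3979 = 1.398

1.398


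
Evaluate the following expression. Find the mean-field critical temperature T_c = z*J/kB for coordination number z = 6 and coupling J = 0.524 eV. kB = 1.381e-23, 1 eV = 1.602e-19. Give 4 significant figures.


Step 1: z*J = 6*0.524 = 3.144 eV
Step 2: Convert to Joules: 3.144*1.602e-19 = 5.037e-19 J
Step 3: T_c = 5.037e-19 / 1.381e-23 = 3.647e+04 K

3.647e+04


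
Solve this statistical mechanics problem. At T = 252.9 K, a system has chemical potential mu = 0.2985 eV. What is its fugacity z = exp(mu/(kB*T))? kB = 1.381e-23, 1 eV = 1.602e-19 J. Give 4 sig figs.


Step 1: Convert mu to Joules: 0.2985*1.602e-19 = 4.782e-20 J
Step 2: kB*T = 1.381e-23*252.9 = 3.493e-21 J
Step 3: mu/(kB*T) = 13.69
Step 4: z = exp(13.69) = 8.837e+05

8.837e+05


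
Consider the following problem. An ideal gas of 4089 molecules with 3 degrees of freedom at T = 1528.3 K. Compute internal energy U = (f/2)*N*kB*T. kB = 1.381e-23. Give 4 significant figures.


Step 1: f/2 = 3/2 = 1.5
Step 2: N*kB*T = 4089*1.381e-23*1528.3 = 8.63e-17
Step 3: U = 1.5 * 8.63e-17 = 1.295e-16 J

1.295e-16


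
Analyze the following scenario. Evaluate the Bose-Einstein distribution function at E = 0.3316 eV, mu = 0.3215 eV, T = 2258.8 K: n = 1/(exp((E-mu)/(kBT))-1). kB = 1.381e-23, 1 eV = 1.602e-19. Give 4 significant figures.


Step 1: (E - mu) = 0.0101 eV
Step 2: x = (E-mu)*eV/(kB*T) = 0.0101*1.602e-19/(1.381e-23*2258.8) = 0.05187
Step 3: exp(x) = 1.053
Step 4: n = 1/(exp(x)-1) = 18.78

18.78


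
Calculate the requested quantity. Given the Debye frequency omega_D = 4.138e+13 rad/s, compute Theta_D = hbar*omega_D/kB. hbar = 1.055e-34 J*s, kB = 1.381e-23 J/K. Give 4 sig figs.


Step 1: hbar*omega_D = 1.055e-34 * 4.138e+13 = 4.366e-21 J
Step 2: Theta_D = 4.366e-21 / 1.381e-23
Step 3: Theta_D = 316.1 K

316.1


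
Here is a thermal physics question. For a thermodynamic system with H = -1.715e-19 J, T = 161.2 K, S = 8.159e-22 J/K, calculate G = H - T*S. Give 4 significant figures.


Step 1: T*S = 161.2 * 8.159e-22 = 1.315e-19 J
Step 2: G = H - T*S = -1.715e-19 - 1.315e-19
Step 3: G = -3.03e-19 J

-3.03e-19


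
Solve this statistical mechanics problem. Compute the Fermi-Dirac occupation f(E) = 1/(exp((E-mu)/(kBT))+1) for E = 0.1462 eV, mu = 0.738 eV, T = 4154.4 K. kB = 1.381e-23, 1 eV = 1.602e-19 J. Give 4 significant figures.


Step 1: (E - mu) = 0.1462 - 0.738 = -0.5918 eV
Step 2: Convert: (E-mu)*eV = -9.481e-20 J
Step 3: x = (E-mu)*eV/(kB*T) = -1.652
Step 4: f = 1/(exp(-1.652)+1) = 0.8392

0.8392


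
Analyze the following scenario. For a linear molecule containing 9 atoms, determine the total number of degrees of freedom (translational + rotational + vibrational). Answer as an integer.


Step 1: Translational DOF = 3
Step 2: Rotational DOF (linear) = 2
Step 3: Vibrational DOF = 3*9 - 5 = 22
Step 4: Total = 3 + 2 + 22 = 27

27


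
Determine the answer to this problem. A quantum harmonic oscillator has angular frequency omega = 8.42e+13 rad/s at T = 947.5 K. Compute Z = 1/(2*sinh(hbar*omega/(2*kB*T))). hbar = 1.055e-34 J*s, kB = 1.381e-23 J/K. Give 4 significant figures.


Step 1: Compute x = hbar*omega/(kB*T) = 1.055e-34*8.42e+13/(1.381e-23*947.5) = 0.6789
Step 2: x/2 = 0.3394
Step 3: sinh(x/2) = 0.346
Step 4: Z = 1/(2*0.346) = 1.445

1.445


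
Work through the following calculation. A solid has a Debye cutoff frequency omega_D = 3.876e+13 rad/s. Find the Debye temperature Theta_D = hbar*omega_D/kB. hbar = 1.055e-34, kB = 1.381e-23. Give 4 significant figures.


Step 1: hbar*omega_D = 1.055e-34 * 3.876e+13 = 4.089e-21 J
Step 2: Theta_D = 4.089e-21 / 1.381e-23
Step 3: Theta_D = 296.1 K

296.1


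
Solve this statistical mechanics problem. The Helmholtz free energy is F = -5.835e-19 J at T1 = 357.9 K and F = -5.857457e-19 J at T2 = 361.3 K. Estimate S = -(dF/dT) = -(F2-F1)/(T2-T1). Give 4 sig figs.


Step 1: dF = F2 - F1 = -5.857457e-19 - (-5.835e-19) = -2.2457e-21 J
Step 2: dT = T2 - T1 = 361.3 - 357.9 = 3.4 K
Step 3: S = -dF/dT = -(-2.2457e-21)/3.4 = 6.605e-22 J/K

6.605e-22


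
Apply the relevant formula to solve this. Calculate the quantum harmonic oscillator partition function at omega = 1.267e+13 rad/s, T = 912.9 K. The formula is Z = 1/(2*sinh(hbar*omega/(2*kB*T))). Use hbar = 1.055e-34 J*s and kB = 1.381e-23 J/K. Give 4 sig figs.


Step 1: Compute x = hbar*omega/(kB*T) = 1.055e-34*1.267e+13/(1.381e-23*912.9) = 0.106
Step 2: x/2 = 0.05301
Step 3: sinh(x/2) = 0.05304
Step 4: Z = 1/(2*0.05304) = 9.427

9.427


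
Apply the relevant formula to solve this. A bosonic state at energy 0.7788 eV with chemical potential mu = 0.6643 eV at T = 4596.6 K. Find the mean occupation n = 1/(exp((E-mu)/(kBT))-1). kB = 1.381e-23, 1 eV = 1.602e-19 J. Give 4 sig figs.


Step 1: (E - mu) = 0.1145 eV
Step 2: x = (E-mu)*eV/(kB*T) = 0.1145*1.602e-19/(1.381e-23*4596.6) = 0.289
Step 3: exp(x) = 1.335
Step 4: n = 1/(exp(x)-1) = 2.985

2.985


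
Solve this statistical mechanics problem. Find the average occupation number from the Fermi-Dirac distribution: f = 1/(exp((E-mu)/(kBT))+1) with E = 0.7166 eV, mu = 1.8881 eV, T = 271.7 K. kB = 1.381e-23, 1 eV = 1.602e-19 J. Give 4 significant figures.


Step 1: (E - mu) = 0.7166 - 1.8881 = -1.171 eV
Step 2: Convert: (E-mu)*eV = -1.877e-19 J
Step 3: x = (E-mu)*eV/(kB*T) = -50.02
Step 4: f = 1/(exp(-50.02)+1) = 1

1


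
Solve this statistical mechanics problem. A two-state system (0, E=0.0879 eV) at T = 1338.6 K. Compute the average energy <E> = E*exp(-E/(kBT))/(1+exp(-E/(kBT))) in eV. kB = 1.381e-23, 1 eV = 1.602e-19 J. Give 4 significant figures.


Step 1: beta*E = 0.0879*1.602e-19/(1.381e-23*1338.6) = 0.7617
Step 2: exp(-beta*E) = 0.4669
Step 3: <E> = 0.0879*0.4669/(1+0.4669) = 0.02798 eV

0.02798


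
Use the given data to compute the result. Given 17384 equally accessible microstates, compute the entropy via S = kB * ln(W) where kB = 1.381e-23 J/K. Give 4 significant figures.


Step 1: ln(W) = ln(17384) = 9.763
Step 2: S = kB * ln(W) = 1.381e-23 * 9.763
Step 3: S = 1.348e-22 J/K

1.348e-22


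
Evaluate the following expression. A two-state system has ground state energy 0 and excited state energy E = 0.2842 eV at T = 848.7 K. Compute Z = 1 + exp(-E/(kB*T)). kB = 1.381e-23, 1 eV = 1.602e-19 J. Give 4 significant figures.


Step 1: Compute beta*E = E*eV/(kB*T) = 0.2842*1.602e-19/(1.381e-23*848.7) = 3.885
Step 2: exp(-beta*E) = exp(-3.885) = 0.02056
Step 3: Z = 1 + 0.02056 = 1.021

1.021


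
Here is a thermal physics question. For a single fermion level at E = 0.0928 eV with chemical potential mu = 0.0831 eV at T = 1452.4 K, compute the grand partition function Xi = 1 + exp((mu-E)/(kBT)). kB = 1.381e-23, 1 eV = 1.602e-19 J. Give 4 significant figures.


Step 1: (mu - E) = 0.0831 - 0.0928 = -0.0097 eV
Step 2: x = (mu-E)*eV/(kB*T) = -0.0097*1.602e-19/(1.381e-23*1452.4) = -0.07747
Step 3: exp(x) = 0.9255
Step 4: Xi = 1 + 0.9255 = 1.925

1.925


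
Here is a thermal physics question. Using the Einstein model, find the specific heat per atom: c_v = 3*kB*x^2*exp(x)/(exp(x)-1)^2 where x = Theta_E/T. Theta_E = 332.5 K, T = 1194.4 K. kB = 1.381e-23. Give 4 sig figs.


Step 1: x = Theta_E/T = 332.5/1194.4 = 0.2784
Step 2: x^2 = 0.0775
Step 3: exp(x) = 1.321
Step 4: c_v = 3*1.381e-23*0.0775*1.321/(1.321-1)^2 = 4.116e-23

4.116e-23


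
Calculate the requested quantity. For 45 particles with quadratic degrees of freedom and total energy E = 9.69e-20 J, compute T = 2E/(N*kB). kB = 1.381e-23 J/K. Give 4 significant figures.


Step 1: Numerator = 2*E = 2*9.69e-20 = 1.938e-19 J
Step 2: Denominator = N*kB = 45*1.381e-23 = 6.215e-22
Step 3: T = 1.938e-19 / 6.215e-22 = 311.9 K

311.9


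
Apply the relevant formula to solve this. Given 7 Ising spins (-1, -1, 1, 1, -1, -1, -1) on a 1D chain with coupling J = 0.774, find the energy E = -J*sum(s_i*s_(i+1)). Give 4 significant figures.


Step 1: Nearest-neighbor products: 1, -1, 1, -1, 1, 1
Step 2: Sum of products = 2
Step 3: E = -0.774 * 2 = -1.548

-1.548


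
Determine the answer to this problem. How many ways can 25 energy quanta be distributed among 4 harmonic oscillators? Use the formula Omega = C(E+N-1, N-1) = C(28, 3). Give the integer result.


Step 1: Use binomial coefficient C(28, 3)
Step 2: Numerator = 28! / 25!
Step 3: Denominator = 3!
Step 4: Omega = 3276

3276


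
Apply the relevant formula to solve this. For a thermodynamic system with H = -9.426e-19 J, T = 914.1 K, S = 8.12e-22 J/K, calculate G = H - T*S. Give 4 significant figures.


Step 1: T*S = 914.1 * 8.12e-22 = 7.422e-19 J
Step 2: G = H - T*S = -9.426e-19 - 7.422e-19
Step 3: G = -1.685e-18 J

-1.685e-18


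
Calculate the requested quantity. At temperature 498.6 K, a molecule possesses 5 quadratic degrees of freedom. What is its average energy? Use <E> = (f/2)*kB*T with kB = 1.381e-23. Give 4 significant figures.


Step 1: f/2 = 5/2 = 2.5
Step 2: kB*T = 1.381e-23 * 498.6 = 6.886e-21
Step 3: <E> = 2.5 * 6.886e-21 = 1.721e-20 J

1.721e-20


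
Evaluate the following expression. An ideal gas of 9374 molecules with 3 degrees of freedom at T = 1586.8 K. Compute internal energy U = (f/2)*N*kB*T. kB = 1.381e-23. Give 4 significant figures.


Step 1: f/2 = 3/2 = 1.5
Step 2: N*kB*T = 9374*1.381e-23*1586.8 = 2.054e-16
Step 3: U = 1.5 * 2.054e-16 = 3.081e-16 J

3.081e-16


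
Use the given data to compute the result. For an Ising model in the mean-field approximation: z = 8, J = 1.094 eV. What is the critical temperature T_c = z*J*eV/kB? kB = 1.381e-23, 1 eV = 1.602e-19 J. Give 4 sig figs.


Step 1: z*J = 8*1.094 = 8.752 eV
Step 2: Convert to Joules: 8.752*1.602e-19 = 1.402e-18 J
Step 3: T_c = 1.402e-18 / 1.381e-23 = 1.015e+05 K

1.015e+05


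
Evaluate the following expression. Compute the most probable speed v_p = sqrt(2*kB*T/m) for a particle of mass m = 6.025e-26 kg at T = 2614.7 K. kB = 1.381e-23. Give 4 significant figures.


Step 1: Numerator = 2*kB*T = 2*1.381e-23*2614.7 = 7.222e-20
Step 2: Ratio = 7.222e-20 / 6.025e-26 = 1.199e+06
Step 3: v_p = sqrt(1.199e+06) = 1095 m/s

1095


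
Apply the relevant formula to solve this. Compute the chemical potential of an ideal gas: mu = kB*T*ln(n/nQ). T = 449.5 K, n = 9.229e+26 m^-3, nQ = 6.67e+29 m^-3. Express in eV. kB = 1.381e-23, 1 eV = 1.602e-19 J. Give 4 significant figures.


Step 1: n/nQ = 9.229e+26/6.67e+29 = 0.001384
Step 2: ln(n/nQ) = -6.583
Step 3: mu = kB*T*ln(n/nQ) = 6.208e-21*-6.583 = -4.086e-20 J
Step 4: Convert to eV: -4.086e-20/1.602e-19 = -0.2551 eV

-0.2551


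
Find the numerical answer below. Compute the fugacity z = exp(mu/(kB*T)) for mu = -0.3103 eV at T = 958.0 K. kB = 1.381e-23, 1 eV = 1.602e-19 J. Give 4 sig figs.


Step 1: Convert mu to Joules: -0.3103*1.602e-19 = -4.971e-20 J
Step 2: kB*T = 1.381e-23*958.0 = 1.323e-20 J
Step 3: mu/(kB*T) = -3.757
Step 4: z = exp(-3.757) = 0.02334

0.02334


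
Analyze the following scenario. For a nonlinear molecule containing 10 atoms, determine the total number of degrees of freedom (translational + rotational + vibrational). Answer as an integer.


Step 1: Translational DOF = 3
Step 2: Rotational DOF (nonlinear) = 3
Step 3: Vibrational DOF = 3*10 - 6 = 24
Step 4: Total = 3 + 3 + 24 = 30

30


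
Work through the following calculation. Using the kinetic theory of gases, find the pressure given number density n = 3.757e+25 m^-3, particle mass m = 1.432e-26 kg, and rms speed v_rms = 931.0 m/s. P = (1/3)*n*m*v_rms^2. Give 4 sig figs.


Step 1: v_rms^2 = 931.0^2 = 8.668e+05
Step 2: n*m = 3.757e+25*1.432e-26 = 0.538
Step 3: P = (1/3)*0.538*8.668e+05 = 1.554e+05 Pa

1.554e+05


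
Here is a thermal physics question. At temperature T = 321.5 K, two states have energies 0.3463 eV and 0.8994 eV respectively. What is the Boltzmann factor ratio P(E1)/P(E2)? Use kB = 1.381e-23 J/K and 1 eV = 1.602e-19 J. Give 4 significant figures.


Step 1: Compute energy difference dE = E1 - E2 = 0.3463 - 0.8994 = -0.5531 eV
Step 2: Convert to Joules: dE_J = -0.5531 * 1.602e-19 = -8.861e-20 J
Step 3: Compute exponent = -dE_J / (kB * T) = -(-8.861e-20) / (1.381e-23 * 321.5) = 19.96
Step 4: P(E1)/P(E2) = exp(19.96) = 4.647e+08

4.647e+08


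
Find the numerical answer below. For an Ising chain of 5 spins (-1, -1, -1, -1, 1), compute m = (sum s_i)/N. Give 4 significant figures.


Step 1: Count up spins (+1): 1, down spins (-1): 4
Step 2: Total magnetization M = 1 - 4 = -3
Step 3: m = M/N = -3/5 = -0.6

-0.6


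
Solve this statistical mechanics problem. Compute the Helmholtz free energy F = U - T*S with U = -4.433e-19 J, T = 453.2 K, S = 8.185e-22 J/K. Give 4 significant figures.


Step 1: T*S = 453.2 * 8.185e-22 = 3.709e-19 J
Step 2: F = U - T*S = -4.433e-19 - 3.709e-19
Step 3: F = -8.142e-19 J

-8.142e-19


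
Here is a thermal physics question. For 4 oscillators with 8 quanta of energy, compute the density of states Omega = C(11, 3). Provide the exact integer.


Step 1: Use binomial coefficient C(11, 3)
Step 2: Numerator = 11! / 8!
Step 3: Denominator = 3!
Step 4: Omega = 165

165


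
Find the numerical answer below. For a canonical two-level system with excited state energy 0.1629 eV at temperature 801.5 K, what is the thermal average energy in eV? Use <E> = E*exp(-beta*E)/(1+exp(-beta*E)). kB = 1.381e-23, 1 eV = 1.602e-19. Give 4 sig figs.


Step 1: beta*E = 0.1629*1.602e-19/(1.381e-23*801.5) = 2.358
Step 2: exp(-beta*E) = 0.09464
Step 3: <E> = 0.1629*0.09464/(1+0.09464) = 0.01408 eV

0.01408


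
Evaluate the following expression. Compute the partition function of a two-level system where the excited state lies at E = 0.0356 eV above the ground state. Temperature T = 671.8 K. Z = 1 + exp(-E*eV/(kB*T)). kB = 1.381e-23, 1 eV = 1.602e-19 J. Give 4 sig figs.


Step 1: Compute beta*E = E*eV/(kB*T) = 0.0356*1.602e-19/(1.381e-23*671.8) = 0.6147
Step 2: exp(-beta*E) = exp(-0.6147) = 0.5408
Step 3: Z = 1 + 0.5408 = 1.541

1.541


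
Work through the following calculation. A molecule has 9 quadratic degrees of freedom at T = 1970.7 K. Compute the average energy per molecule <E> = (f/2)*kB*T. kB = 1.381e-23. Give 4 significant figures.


Step 1: f/2 = 9/2 = 4.5
Step 2: kB*T = 1.381e-23 * 1970.7 = 2.722e-20
Step 3: <E> = 4.5 * 2.722e-20 = 1.225e-19 J

1.225e-19


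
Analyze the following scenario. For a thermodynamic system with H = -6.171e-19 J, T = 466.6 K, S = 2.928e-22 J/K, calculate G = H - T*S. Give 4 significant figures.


Step 1: T*S = 466.6 * 2.928e-22 = 1.366e-19 J
Step 2: G = H - T*S = -6.171e-19 - 1.366e-19
Step 3: G = -7.537e-19 J

-7.537e-19


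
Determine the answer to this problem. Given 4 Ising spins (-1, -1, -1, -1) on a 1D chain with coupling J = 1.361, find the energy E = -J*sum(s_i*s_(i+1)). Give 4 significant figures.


Step 1: Nearest-neighbor products: 1, 1, 1
Step 2: Sum of products = 3
Step 3: E = -1.361 * 3 = -4.083

-4.083


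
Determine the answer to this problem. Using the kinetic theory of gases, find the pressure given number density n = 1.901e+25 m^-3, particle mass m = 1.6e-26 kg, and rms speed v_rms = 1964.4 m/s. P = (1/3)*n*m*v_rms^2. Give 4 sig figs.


Step 1: v_rms^2 = 1964.4^2 = 3.859e+06
Step 2: n*m = 1.901e+25*1.6e-26 = 0.3042
Step 3: P = (1/3)*0.3042*3.859e+06 = 3.912e+05 Pa

3.912e+05


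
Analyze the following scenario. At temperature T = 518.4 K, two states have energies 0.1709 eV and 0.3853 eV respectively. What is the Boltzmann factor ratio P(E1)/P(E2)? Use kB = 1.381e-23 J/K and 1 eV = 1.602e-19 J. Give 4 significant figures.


Step 1: Compute energy difference dE = E1 - E2 = 0.1709 - 0.3853 = -0.2144 eV
Step 2: Convert to Joules: dE_J = -0.2144 * 1.602e-19 = -3.435e-20 J
Step 3: Compute exponent = -dE_J / (kB * T) = -(-3.435e-20) / (1.381e-23 * 518.4) = 4.798
Step 4: P(E1)/P(E2) = exp(4.798) = 121.2

121.2


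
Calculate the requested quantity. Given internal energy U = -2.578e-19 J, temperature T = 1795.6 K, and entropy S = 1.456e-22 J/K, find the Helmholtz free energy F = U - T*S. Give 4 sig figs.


Step 1: T*S = 1795.6 * 1.456e-22 = 2.614e-19 J
Step 2: F = U - T*S = -2.578e-19 - 2.614e-19
Step 3: F = -5.192e-19 J

-5.192e-19


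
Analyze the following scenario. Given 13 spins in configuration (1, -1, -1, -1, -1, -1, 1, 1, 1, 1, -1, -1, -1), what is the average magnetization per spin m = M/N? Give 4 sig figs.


Step 1: Count up spins (+1): 5, down spins (-1): 8
Step 2: Total magnetization M = 5 - 8 = -3
Step 3: m = M/N = -3/13 = -0.2308

-0.2308


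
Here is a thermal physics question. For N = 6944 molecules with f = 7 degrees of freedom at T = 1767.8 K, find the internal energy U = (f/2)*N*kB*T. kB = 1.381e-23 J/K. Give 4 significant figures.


Step 1: f/2 = 7/2 = 3.5
Step 2: N*kB*T = 6944*1.381e-23*1767.8 = 1.695e-16
Step 3: U = 3.5 * 1.695e-16 = 5.933e-16 J

5.933e-16


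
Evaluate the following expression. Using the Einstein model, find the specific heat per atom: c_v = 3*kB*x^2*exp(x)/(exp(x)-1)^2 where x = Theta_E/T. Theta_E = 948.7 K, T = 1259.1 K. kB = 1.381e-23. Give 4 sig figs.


Step 1: x = Theta_E/T = 948.7/1259.1 = 0.7535
Step 2: x^2 = 0.5677
Step 3: exp(x) = 2.124
Step 4: c_v = 3*1.381e-23*0.5677*2.124/(2.124-1)^2 = 3.952e-23

3.952e-23


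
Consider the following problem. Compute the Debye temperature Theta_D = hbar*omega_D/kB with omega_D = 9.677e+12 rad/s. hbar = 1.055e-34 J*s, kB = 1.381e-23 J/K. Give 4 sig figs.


Step 1: hbar*omega_D = 1.055e-34 * 9.677e+12 = 1.021e-21 J
Step 2: Theta_D = 1.021e-21 / 1.381e-23
Step 3: Theta_D = 73.93 K

73.93


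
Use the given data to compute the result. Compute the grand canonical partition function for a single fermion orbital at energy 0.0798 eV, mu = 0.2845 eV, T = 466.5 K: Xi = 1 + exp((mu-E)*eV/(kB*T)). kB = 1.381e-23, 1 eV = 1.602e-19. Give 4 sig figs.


Step 1: (mu - E) = 0.2845 - 0.0798 = 0.2047 eV
Step 2: x = (mu-E)*eV/(kB*T) = 0.2047*1.602e-19/(1.381e-23*466.5) = 5.09
Step 3: exp(x) = 162.4
Step 4: Xi = 1 + 162.4 = 163.4

163.4


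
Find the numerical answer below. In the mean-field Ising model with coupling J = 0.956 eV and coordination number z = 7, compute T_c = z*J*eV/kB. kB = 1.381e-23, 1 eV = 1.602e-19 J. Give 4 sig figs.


Step 1: z*J = 7*0.956 = 6.692 eV
Step 2: Convert to Joules: 6.692*1.602e-19 = 1.072e-18 J
Step 3: T_c = 1.072e-18 / 1.381e-23 = 7.763e+04 K

7.763e+04


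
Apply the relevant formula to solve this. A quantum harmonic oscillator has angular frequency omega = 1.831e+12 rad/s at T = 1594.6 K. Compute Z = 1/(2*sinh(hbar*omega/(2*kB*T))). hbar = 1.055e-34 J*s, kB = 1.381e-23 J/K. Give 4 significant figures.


Step 1: Compute x = hbar*omega/(kB*T) = 1.055e-34*1.831e+12/(1.381e-23*1594.6) = 0.008772
Step 2: x/2 = 0.004386
Step 3: sinh(x/2) = 0.004386
Step 4: Z = 1/(2*0.004386) = 114

114


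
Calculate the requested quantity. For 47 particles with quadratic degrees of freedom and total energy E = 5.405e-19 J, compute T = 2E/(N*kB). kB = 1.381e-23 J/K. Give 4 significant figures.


Step 1: Numerator = 2*E = 2*5.405e-19 = 1.081e-18 J
Step 2: Denominator = N*kB = 47*1.381e-23 = 6.491e-22
Step 3: T = 1.081e-18 / 6.491e-22 = 1665 K

1665


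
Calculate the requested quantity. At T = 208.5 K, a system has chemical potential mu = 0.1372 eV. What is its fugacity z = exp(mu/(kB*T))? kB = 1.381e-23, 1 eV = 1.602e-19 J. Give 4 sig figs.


Step 1: Convert mu to Joules: 0.1372*1.602e-19 = 2.198e-20 J
Step 2: kB*T = 1.381e-23*208.5 = 2.879e-21 J
Step 3: mu/(kB*T) = 7.633
Step 4: z = exp(7.633) = 2066

2066


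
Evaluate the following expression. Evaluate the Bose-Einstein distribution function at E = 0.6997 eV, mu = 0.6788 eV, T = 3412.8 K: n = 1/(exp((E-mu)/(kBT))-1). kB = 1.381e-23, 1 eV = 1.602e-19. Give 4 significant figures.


Step 1: (E - mu) = 0.0209 eV
Step 2: x = (E-mu)*eV/(kB*T) = 0.0209*1.602e-19/(1.381e-23*3412.8) = 0.07104
Step 3: exp(x) = 1.074
Step 4: n = 1/(exp(x)-1) = 13.58

13.58


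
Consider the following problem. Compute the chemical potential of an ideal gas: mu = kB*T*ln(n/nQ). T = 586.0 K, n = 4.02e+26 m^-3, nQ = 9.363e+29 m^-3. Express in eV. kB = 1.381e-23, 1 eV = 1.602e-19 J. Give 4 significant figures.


Step 1: n/nQ = 4.02e+26/9.363e+29 = 0.0004293
Step 2: ln(n/nQ) = -7.753
Step 3: mu = kB*T*ln(n/nQ) = 8.093e-21*-7.753 = -6.274e-20 J
Step 4: Convert to eV: -6.274e-20/1.602e-19 = -0.3917 eV

-0.3917


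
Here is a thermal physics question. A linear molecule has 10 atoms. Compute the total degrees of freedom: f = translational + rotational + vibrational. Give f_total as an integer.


Step 1: Translational DOF = 3
Step 2: Rotational DOF (linear) = 2
Step 3: Vibrational DOF = 3*10 - 5 = 25
Step 4: Total = 3 + 2 + 25 = 30

30


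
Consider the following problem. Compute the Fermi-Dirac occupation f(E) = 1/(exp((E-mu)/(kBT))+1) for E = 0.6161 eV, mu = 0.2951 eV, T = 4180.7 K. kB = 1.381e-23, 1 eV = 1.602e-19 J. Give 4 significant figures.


Step 1: (E - mu) = 0.6161 - 0.2951 = 0.321 eV
Step 2: Convert: (E-mu)*eV = 5.142e-20 J
Step 3: x = (E-mu)*eV/(kB*T) = 0.8907
Step 4: f = 1/(exp(0.8907)+1) = 0.291

0.291


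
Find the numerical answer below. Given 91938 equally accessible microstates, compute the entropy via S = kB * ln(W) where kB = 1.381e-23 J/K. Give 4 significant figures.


Step 1: ln(W) = ln(91938) = 11.43
Step 2: S = kB * ln(W) = 1.381e-23 * 11.43
Step 3: S = 1.578e-22 J/K

1.578e-22


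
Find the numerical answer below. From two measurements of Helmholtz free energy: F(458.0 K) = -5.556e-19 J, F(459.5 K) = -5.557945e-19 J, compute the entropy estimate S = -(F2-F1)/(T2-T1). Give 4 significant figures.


Step 1: dF = F2 - F1 = -5.557945e-19 - (-5.556e-19) = -1.945e-22 J
Step 2: dT = T2 - T1 = 459.5 - 458.0 = 1.5 K
Step 3: S = -dF/dT = -(-1.945e-22)/1.5 = 1.297e-22 J/K

1.297e-22


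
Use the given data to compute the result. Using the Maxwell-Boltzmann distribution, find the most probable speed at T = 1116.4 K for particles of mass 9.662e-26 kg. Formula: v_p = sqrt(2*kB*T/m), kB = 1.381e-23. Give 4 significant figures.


Step 1: Numerator = 2*kB*T = 2*1.381e-23*1116.4 = 3.083e-20
Step 2: Ratio = 3.083e-20 / 9.662e-26 = 3.191e+05
Step 3: v_p = sqrt(3.191e+05) = 564.9 m/s

564.9


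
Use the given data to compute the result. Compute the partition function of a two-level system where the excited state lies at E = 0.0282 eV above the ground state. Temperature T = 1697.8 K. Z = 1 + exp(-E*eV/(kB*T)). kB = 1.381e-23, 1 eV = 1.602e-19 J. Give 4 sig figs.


Step 1: Compute beta*E = E*eV/(kB*T) = 0.0282*1.602e-19/(1.381e-23*1697.8) = 0.1927
Step 2: exp(-beta*E) = exp(-0.1927) = 0.8247
Step 3: Z = 1 + 0.8247 = 1.825

1.825


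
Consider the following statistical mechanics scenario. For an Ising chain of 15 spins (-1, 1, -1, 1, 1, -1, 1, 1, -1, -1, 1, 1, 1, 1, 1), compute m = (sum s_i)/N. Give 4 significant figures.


Step 1: Count up spins (+1): 10, down spins (-1): 5
Step 2: Total magnetization M = 10 - 5 = 5
Step 3: m = M/N = 5/15 = 0.3333

0.3333


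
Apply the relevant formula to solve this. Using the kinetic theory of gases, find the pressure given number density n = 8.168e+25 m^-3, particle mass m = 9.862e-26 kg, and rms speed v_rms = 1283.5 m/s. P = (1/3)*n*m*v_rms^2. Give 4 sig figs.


Step 1: v_rms^2 = 1283.5^2 = 1.647e+06
Step 2: n*m = 8.168e+25*9.862e-26 = 8.055
Step 3: P = (1/3)*8.055*1.647e+06 = 4.423e+06 Pa

4.423e+06


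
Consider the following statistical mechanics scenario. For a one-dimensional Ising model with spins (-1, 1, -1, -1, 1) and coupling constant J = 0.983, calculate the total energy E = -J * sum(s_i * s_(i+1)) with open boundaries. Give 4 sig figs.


Step 1: Nearest-neighbor products: -1, -1, 1, -1
Step 2: Sum of products = -2
Step 3: E = -0.983 * -2 = 1.966

1.966


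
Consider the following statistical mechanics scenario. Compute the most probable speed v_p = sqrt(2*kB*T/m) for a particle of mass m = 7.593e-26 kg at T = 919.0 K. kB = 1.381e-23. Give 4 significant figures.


Step 1: Numerator = 2*kB*T = 2*1.381e-23*919.0 = 2.538e-20
Step 2: Ratio = 2.538e-20 / 7.593e-26 = 3.343e+05
Step 3: v_p = sqrt(3.343e+05) = 578.2 m/s

578.2


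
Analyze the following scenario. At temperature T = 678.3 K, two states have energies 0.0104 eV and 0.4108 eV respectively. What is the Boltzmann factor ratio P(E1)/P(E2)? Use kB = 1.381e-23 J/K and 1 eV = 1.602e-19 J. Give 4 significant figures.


Step 1: Compute energy difference dE = E1 - E2 = 0.0104 - 0.4108 = -0.4004 eV
Step 2: Convert to Joules: dE_J = -0.4004 * 1.602e-19 = -6.414e-20 J
Step 3: Compute exponent = -dE_J / (kB * T) = -(-6.414e-20) / (1.381e-23 * 678.3) = 6.848
Step 4: P(E1)/P(E2) = exp(6.848) = 941.7

941.7


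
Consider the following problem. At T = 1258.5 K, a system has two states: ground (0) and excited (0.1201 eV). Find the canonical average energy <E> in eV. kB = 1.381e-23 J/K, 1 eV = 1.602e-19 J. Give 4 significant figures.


Step 1: beta*E = 0.1201*1.602e-19/(1.381e-23*1258.5) = 1.107
Step 2: exp(-beta*E) = 0.3305
Step 3: <E> = 0.1201*0.3305/(1+0.3305) = 0.02984 eV

0.02984


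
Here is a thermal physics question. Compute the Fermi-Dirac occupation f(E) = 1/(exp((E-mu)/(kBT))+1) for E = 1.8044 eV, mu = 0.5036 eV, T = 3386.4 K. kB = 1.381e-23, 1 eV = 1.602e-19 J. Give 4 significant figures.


Step 1: (E - mu) = 1.8044 - 0.5036 = 1.301 eV
Step 2: Convert: (E-mu)*eV = 2.084e-19 J
Step 3: x = (E-mu)*eV/(kB*T) = 4.456
Step 4: f = 1/(exp(4.456)+1) = 0.01148

0.01148


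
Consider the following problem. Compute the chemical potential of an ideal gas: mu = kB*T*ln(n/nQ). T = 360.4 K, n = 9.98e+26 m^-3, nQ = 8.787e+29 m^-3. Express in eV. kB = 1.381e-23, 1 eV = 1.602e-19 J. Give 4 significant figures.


Step 1: n/nQ = 9.98e+26/8.787e+29 = 0.001136
Step 2: ln(n/nQ) = -6.78
Step 3: mu = kB*T*ln(n/nQ) = 4.977e-21*-6.78 = -3.375e-20 J
Step 4: Convert to eV: -3.375e-20/1.602e-19 = -0.2107 eV

-0.2107


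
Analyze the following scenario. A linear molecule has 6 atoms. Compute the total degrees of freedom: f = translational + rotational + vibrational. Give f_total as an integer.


Step 1: Translational DOF = 3
Step 2: Rotational DOF (linear) = 2
Step 3: Vibrational DOF = 3*6 - 5 = 13
Step 4: Total = 3 + 2 + 13 = 18

18


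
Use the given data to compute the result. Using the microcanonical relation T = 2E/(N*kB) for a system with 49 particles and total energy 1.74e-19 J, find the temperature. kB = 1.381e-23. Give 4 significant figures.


Step 1: Numerator = 2*E = 2*1.74e-19 = 3.48e-19 J
Step 2: Denominator = N*kB = 49*1.381e-23 = 6.767e-22
Step 3: T = 3.48e-19 / 6.767e-22 = 514.3 K

514.3


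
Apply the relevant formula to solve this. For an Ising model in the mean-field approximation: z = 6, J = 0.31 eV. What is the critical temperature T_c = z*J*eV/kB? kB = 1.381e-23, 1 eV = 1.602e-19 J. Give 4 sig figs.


Step 1: z*J = 6*0.31 = 1.86 eV
Step 2: Convert to Joules: 1.86*1.602e-19 = 2.98e-19 J
Step 3: T_c = 2.98e-19 / 1.381e-23 = 2.158e+04 K

2.158e+04


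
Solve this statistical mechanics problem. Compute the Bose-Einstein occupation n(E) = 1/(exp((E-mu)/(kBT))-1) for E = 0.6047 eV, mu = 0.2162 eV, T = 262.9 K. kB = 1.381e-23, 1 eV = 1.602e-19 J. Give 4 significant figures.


Step 1: (E - mu) = 0.3885 eV
Step 2: x = (E-mu)*eV/(kB*T) = 0.3885*1.602e-19/(1.381e-23*262.9) = 17.14
Step 3: exp(x) = 2.785e+07
Step 4: n = 1/(exp(x)-1) = 3.591e-08

3.591e-08


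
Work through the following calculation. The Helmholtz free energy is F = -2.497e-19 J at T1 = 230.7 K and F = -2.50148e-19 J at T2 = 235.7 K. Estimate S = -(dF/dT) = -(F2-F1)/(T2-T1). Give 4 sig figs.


Step 1: dF = F2 - F1 = -2.50148e-19 - (-2.497e-19) = -4.48e-22 J
Step 2: dT = T2 - T1 = 235.7 - 230.7 = 5 K
Step 3: S = -dF/dT = -(-4.48e-22)/5 = 8.96e-23 J/K

8.96e-23


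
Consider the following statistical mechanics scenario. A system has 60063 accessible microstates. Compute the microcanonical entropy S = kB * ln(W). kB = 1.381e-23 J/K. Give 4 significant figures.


Step 1: ln(W) = ln(60063) = 11
Step 2: S = kB * ln(W) = 1.381e-23 * 11
Step 3: S = 1.52e-22 J/K

1.52e-22


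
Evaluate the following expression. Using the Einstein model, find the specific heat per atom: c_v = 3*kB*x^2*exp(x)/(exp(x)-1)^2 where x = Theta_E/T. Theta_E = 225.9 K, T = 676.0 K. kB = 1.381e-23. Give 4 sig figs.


Step 1: x = Theta_E/T = 225.9/676.0 = 0.3342
Step 2: x^2 = 0.1117
Step 3: exp(x) = 1.397
Step 4: c_v = 3*1.381e-23*0.1117*1.397/(1.397-1)^2 = 4.105e-23

4.105e-23


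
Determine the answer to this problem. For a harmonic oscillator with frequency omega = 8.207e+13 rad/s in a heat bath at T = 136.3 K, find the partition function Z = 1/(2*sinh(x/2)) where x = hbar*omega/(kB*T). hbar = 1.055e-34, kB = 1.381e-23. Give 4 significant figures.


Step 1: Compute x = hbar*omega/(kB*T) = 1.055e-34*8.207e+13/(1.381e-23*136.3) = 4.6
Step 2: x/2 = 2.3
Step 3: sinh(x/2) = 4.937
Step 4: Z = 1/(2*4.937) = 0.1013

0.1013


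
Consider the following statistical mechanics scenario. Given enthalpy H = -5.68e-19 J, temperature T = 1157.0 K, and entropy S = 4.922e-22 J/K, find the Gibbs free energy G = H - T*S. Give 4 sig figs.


Step 1: T*S = 1157.0 * 4.922e-22 = 5.695e-19 J
Step 2: G = H - T*S = -5.68e-19 - 5.695e-19
Step 3: G = -1.137e-18 J

-1.137e-18


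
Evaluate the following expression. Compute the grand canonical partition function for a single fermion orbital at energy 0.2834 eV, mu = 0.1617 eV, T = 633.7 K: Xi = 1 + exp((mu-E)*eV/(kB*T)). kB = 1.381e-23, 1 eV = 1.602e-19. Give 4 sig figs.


Step 1: (mu - E) = 0.1617 - 0.2834 = -0.1217 eV
Step 2: x = (mu-E)*eV/(kB*T) = -0.1217*1.602e-19/(1.381e-23*633.7) = -2.228
Step 3: exp(x) = 0.1078
Step 4: Xi = 1 + 0.1078 = 1.108

1.108


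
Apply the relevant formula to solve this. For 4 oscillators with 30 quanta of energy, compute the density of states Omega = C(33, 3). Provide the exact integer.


Step 1: Use binomial coefficient C(33, 3)
Step 2: Numerator = 33! / 30!
Step 3: Denominator = 3!
Step 4: Omega = 5456

5456


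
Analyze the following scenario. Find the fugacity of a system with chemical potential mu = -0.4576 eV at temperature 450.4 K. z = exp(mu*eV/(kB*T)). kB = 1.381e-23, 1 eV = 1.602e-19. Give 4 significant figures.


Step 1: Convert mu to Joules: -0.4576*1.602e-19 = -7.331e-20 J
Step 2: kB*T = 1.381e-23*450.4 = 6.22e-21 J
Step 3: mu/(kB*T) = -11.79
Step 4: z = exp(-11.79) = 7.612e-06

7.612e-06


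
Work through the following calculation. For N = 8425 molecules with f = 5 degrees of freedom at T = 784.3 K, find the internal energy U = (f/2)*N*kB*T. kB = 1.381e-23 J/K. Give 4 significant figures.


Step 1: f/2 = 5/2 = 2.5
Step 2: N*kB*T = 8425*1.381e-23*784.3 = 9.125e-17
Step 3: U = 2.5 * 9.125e-17 = 2.281e-16 J

2.281e-16


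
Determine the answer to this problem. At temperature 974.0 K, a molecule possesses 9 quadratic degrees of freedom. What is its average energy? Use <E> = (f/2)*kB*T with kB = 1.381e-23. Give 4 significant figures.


Step 1: f/2 = 9/2 = 4.5
Step 2: kB*T = 1.381e-23 * 974.0 = 1.345e-20
Step 3: <E> = 4.5 * 1.345e-20 = 6.053e-20 J

6.053e-20


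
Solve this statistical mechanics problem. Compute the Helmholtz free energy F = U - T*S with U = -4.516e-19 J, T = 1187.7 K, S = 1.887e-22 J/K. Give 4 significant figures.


Step 1: T*S = 1187.7 * 1.887e-22 = 2.241e-19 J
Step 2: F = U - T*S = -4.516e-19 - 2.241e-19
Step 3: F = -6.757e-19 J

-6.757e-19


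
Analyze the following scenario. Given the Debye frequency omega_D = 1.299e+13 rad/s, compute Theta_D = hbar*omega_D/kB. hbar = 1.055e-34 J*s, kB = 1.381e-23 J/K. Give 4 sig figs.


Step 1: hbar*omega_D = 1.055e-34 * 1.299e+13 = 1.37e-21 J
Step 2: Theta_D = 1.37e-21 / 1.381e-23
Step 3: Theta_D = 99.24 K

99.24


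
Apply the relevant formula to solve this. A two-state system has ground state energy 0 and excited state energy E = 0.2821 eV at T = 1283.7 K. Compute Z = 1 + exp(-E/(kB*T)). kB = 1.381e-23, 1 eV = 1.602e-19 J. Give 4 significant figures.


Step 1: Compute beta*E = E*eV/(kB*T) = 0.2821*1.602e-19/(1.381e-23*1283.7) = 2.549
Step 2: exp(-beta*E) = exp(-2.549) = 0.07814
Step 3: Z = 1 + 0.07814 = 1.078

1.078


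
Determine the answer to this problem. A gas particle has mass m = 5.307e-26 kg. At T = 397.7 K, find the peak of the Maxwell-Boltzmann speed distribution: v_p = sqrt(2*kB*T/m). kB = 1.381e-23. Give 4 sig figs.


Step 1: Numerator = 2*kB*T = 2*1.381e-23*397.7 = 1.098e-20
Step 2: Ratio = 1.098e-20 / 5.307e-26 = 2.07e+05
Step 3: v_p = sqrt(2.07e+05) = 455 m/s

455


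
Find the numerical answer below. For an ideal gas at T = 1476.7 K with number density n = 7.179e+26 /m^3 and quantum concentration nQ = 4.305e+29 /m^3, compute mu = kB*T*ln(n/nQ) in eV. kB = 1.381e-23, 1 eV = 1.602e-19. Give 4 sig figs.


Step 1: n/nQ = 7.179e+26/4.305e+29 = 0.001668
Step 2: ln(n/nQ) = -6.396
Step 3: mu = kB*T*ln(n/nQ) = 2.039e-20*-6.396 = -1.304e-19 J
Step 4: Convert to eV: -1.304e-19/1.602e-19 = -0.8142 eV

-0.8142


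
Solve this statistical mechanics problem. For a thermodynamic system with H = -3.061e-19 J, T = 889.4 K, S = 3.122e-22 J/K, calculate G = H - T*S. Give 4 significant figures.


Step 1: T*S = 889.4 * 3.122e-22 = 2.777e-19 J
Step 2: G = H - T*S = -3.061e-19 - 2.777e-19
Step 3: G = -5.838e-19 J

-5.838e-19


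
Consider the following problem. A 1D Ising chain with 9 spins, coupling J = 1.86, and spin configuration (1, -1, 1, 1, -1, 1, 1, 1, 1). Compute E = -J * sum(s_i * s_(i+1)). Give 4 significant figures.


Step 1: Nearest-neighbor products: -1, -1, 1, -1, -1, 1, 1, 1
Step 2: Sum of products = 0
Step 3: E = -1.86 * 0 = 0

0


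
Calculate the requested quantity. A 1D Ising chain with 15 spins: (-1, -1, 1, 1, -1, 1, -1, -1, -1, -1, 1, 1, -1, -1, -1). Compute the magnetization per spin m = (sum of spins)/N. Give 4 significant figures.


Step 1: Count up spins (+1): 5, down spins (-1): 10
Step 2: Total magnetization M = 5 - 10 = -5
Step 3: m = M/N = -5/15 = -0.3333

-0.3333


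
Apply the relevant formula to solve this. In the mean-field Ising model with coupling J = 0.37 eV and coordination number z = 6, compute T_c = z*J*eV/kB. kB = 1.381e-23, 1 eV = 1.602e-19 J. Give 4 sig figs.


Step 1: z*J = 6*0.37 = 2.22 eV
Step 2: Convert to Joules: 2.22*1.602e-19 = 3.556e-19 J
Step 3: T_c = 3.556e-19 / 1.381e-23 = 2.575e+04 K

2.575e+04


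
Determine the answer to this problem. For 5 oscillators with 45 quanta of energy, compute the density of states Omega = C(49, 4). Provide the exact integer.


Step 1: Use binomial coefficient C(49, 4)
Step 2: Numerator = 49! / 45!
Step 3: Denominator = 4!
Step 4: Omega = 211876

211876


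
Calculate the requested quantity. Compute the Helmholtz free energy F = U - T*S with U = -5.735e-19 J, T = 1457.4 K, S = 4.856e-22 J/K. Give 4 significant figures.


Step 1: T*S = 1457.4 * 4.856e-22 = 7.077e-19 J
Step 2: F = U - T*S = -5.735e-19 - 7.077e-19
Step 3: F = -1.281e-18 J

-1.281e-18


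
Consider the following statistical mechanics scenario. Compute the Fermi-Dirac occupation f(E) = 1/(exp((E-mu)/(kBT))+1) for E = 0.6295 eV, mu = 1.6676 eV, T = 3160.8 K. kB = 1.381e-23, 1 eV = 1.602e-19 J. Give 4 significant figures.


Step 1: (E - mu) = 0.6295 - 1.6676 = -1.038 eV
Step 2: Convert: (E-mu)*eV = -1.663e-19 J
Step 3: x = (E-mu)*eV/(kB*T) = -3.81
Step 4: f = 1/(exp(-3.81)+1) = 0.9783

0.9783


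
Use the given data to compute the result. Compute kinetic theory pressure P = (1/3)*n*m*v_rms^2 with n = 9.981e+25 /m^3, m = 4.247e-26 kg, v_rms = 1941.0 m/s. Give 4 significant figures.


Step 1: v_rms^2 = 1941.0^2 = 3.767e+06
Step 2: n*m = 9.981e+25*4.247e-26 = 4.239
Step 3: P = (1/3)*4.239*3.767e+06 = 5.323e+06 Pa

5.323e+06


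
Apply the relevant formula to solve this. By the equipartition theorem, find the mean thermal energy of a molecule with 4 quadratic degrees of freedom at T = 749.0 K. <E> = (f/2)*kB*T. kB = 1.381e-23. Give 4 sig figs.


Step 1: f/2 = 4/2 = 2
Step 2: kB*T = 1.381e-23 * 749.0 = 1.034e-20
Step 3: <E> = 2 * 1.034e-20 = 2.069e-20 J

2.069e-20


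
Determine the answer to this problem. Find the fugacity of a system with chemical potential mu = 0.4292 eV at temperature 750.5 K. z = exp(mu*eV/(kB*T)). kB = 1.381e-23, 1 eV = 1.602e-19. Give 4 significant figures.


Step 1: Convert mu to Joules: 0.4292*1.602e-19 = 6.876e-20 J
Step 2: kB*T = 1.381e-23*750.5 = 1.036e-20 J
Step 3: mu/(kB*T) = 6.634
Step 4: z = exp(6.634) = 760.5

760.5
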